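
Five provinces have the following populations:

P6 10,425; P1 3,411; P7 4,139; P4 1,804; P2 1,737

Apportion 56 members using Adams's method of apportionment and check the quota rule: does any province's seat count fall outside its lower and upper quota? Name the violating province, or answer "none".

P6

Standard quotas: P6 27.133, P1 8.878, P7 10.773, P4 4.695, P2 4.521.
Adams allocation: P6 26, P1 9, P7 11, P4 5, P2 5.
P6 has quota 27.133 (lower 27, upper 28) but receives 26 — outside the quota interval.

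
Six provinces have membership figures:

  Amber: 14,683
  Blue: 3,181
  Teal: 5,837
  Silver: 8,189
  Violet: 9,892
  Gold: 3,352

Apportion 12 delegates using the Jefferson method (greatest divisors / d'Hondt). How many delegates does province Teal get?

Standard divisor 45134/12 ≈ 3761.167; standard quotas: Amber 3.904, Blue 0.846, Teal 1.552, Silver 2.177, Violet 2.630, Gold 0.891.
Rounding down gives 3, 0, 1, 2, 2, 0 = 8 seats, so the divisor must be adjusted.
With modified divisor 3100: modified quotas Amber 4.736, Blue 1.026, Teal 1.883, Silver 2.642, Violet 3.191, Gold 1.081.
Rounding down: Amber 4, Blue 1, Teal 1, Silver 2, Violet 3, Gold 1 (total 12).
Teal receives 1.

1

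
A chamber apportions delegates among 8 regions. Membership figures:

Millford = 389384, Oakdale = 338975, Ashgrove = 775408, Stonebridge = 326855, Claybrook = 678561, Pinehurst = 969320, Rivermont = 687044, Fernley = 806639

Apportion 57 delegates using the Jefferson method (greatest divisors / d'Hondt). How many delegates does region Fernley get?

Standard divisor 4972186/57 ≈ 87231.333; standard quotas: Millford 4.464, Oakdale 3.886, Ashgrove 8.889, Stonebridge 3.747, Claybrook 7.779, Pinehurst 11.112, Rivermont 7.876, Fernley 9.247.
Rounding down gives 4, 3, 8, 3, 7, 11, 7, 9 = 52 seats, so the divisor must be adjusted.
With modified divisor 81200: modified quotas Millford 4.795, Oakdale 4.175, Ashgrove 9.549, Stonebridge 4.025, Claybrook 8.357, Pinehurst 11.937, Rivermont 8.461, Fernley 9.934.
Rounding down: Millford 4, Oakdale 4, Ashgrove 9, Stonebridge 4, Claybrook 8, Pinehurst 11, Rivermont 8, Fernley 9 (total 57).
Fernley receives 9.

9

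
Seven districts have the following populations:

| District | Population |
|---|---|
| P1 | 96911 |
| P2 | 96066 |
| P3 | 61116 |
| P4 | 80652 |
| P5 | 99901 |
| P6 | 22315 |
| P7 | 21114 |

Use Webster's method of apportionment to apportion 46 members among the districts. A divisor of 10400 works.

With modified divisor 10400: modified quotas P1 9.318, P2 9.237, P3 5.877, P4 7.755, P5 9.606, P6 2.146, P7 2.030.
Rounding to the nearest integer: P1 9, P2 9, P3 6, P4 8, P5 10, P6 2, P7 2 (total 46).

P1: 9, P2: 9, P3: 6, P4: 8, P5: 10, P6: 2, P7: 2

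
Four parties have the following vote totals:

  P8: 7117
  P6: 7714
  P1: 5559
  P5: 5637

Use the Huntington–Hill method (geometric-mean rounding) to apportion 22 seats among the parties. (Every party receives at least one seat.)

P8 6; P6 6; P1 5; P5 5

With divisor 1217: modified quotas P8 5.848, P6 6.339, P1 4.568, P5 4.632.
Geometric-mean thresholds: P8 √(5·6)=5.477, P6 √(6·7)=6.481, P1 √(4·5)=4.472, P5 √(4·5)=4.472.
Each quota rounded against its threshold gives P8 6, P6 6, P1 5, P5 5 (total 22).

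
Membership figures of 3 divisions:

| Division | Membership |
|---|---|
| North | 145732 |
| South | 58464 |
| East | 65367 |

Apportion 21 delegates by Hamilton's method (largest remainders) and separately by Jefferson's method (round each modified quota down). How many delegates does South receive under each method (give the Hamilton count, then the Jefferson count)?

Hamilton: North 11, South 5, East 5.
Jefferson: North 12, South 4, East 5.
South gets 5 under Hamilton and 4 under Jefferson.

5 and 4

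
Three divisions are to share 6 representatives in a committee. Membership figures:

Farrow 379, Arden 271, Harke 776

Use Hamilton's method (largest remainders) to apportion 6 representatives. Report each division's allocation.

Farrow 2, Arden 1, Harke 3

The standard divisor is 1426/6 ≈ 237.667.
Standard quotas: Farrow 1.595, Arden 1.140, Harke 3.265.
Lower quotas: Farrow 1, Arden 1, Harke 3 (sum 5, leaving 1 seat).
Remainders in descending order: Farrow 0.595, Harke 0.265, Arden 0.140.
Largest remainder: Farrow receives the extra seat.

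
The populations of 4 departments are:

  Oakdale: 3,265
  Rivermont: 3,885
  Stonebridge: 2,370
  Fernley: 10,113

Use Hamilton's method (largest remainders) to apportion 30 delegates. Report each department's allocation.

Oakdale 5; Rivermont 6; Stonebridge 4; Fernley 15

Total 19633; standard divisor 19633/30 ≈ 654.433.
Standard quotas: Oakdale 4.9890, Rivermont 5.9364, Stonebridge 3.6215, Fernley 15.4531.
Lower quotas: Oakdale 4, Rivermont 5, Stonebridge 3, Fernley 15 (sum 27, leaving 3 seats).
Remainders in descending order: Oakdale 0.9890, Rivermont 0.9364, Stonebridge 0.6215, Fernley 0.4531.
Largest remainders: Oakdale, Rivermont, Stonebridge receive the extra seats.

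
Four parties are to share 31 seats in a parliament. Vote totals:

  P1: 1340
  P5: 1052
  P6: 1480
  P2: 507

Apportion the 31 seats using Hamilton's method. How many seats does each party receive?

Standard divisor: 4379 ÷ 31 ≈ 141.258.
Standard quotas: P1 9.486, P5 7.447, P6 10.477, P2 3.589.
Lower quotas: P1 9, P5 7, P6 10, P2 3 (sum 29, leaving 2 seats).
Remainders in descending order: P2 0.589, P1 0.486, P6 0.477, P5 0.447.
Largest remainders: P2, P1 receive the extra seats.

P1: 10; P5: 7; P6: 10; P2: 4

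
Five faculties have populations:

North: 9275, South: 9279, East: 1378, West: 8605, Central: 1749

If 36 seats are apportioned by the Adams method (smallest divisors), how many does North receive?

Standard divisor 30286/36 ≈ 841.278; standard quotas: North 11.025, South 11.030, East 1.638, West 10.228, Central 2.079.
Rounding up gives 12, 12, 2, 11, 3 = 40 seats, so the divisor must be adjusted.
With modified divisor 900: modified quotas North 10.306, South 10.310, East 1.531, West 9.561, Central 1.943.
Rounding up: North 11, South 11, East 2, West 10, Central 2 (total 36).
North receives 11.

11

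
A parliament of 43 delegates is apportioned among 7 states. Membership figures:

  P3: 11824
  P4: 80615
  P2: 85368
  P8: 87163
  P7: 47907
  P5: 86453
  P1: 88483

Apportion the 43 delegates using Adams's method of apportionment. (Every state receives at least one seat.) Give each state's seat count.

P3: 1; P4: 7; P2: 7; P8: 8; P7: 4; P5: 8; P1: 8

Standard divisor 487813/43 ≈ 11344.488; standard quotas: P3 1.042, P4 7.106, P2 7.525, P8 7.683, P7 4.223, P5 7.621, P1 7.800.
Rounding up gives 2, 8, 8, 8, 5, 8, 8 = 47 seats, so the divisor must be adjusted.
With modified divisor 12300: modified quotas P3 0.961, P4 6.554, P2 6.940, P8 7.086, P7 3.895, P5 7.029, P1 7.194.
Rounding up: P3 1, P4 7, P2 7, P8 8, P7 4, P5 8, P1 8 (total 43).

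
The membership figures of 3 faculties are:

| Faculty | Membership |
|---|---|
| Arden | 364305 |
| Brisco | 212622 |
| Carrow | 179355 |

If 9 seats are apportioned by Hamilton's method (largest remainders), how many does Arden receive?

4

The standard divisor is 756282/9 ≈ 84031.333.
Standard quotas: Arden 4.3353, Brisco 2.5303, Carrow 2.1344.
Lower quotas: Arden 4, Brisco 2, Carrow 2 (sum 8, leaving 1 seat).
Remainders in descending order: Brisco 0.5303, Arden 0.3353, Carrow 0.1344.
The surplus seat goes to Brisco.
Arden receives 4.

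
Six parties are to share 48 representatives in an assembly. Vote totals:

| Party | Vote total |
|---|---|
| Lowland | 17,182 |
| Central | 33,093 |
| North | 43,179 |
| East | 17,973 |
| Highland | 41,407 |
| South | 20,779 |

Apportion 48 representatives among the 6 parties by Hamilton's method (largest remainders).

Lowland=5; Central=9; North=12; East=5; Highland=11; South=6

Total 173613; standard divisor 173613/48 ≈ 3616.938.
Standard quotas: Lowland 4.7504, Central 9.1495, North 11.9380, East 4.9691, Highland 11.4481, South 5.7449.
Lower quotas: Lowland 4, Central 9, North 11, East 4, Highland 11, South 5 (sum 44, leaving 4 seats).
Remainders in descending order: East 0.9691, North 0.9380, Lowland 0.7504, South 0.7449, Highland 0.4481, Central 0.1495.
The surplus seats go to East, North, Lowland, South.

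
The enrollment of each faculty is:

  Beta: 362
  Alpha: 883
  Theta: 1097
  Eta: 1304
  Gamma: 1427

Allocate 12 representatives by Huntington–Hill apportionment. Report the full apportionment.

With divisor 430: modified quotas Beta 0.842, Alpha 2.053, Theta 2.551, Eta 3.033, Gamma 3.319.
Geometric-mean thresholds: Beta (min 1), Alpha √(2·3)=2.449, Theta √(2·3)=2.449, Eta √(3·4)=3.464, Gamma √(3·4)=3.464.
Each quota rounded against its threshold gives Beta 1, Alpha 2, Theta 3, Eta 3, Gamma 3 (total 12).

Beta: 1; Alpha: 2; Theta: 3; Eta: 3; Gamma: 3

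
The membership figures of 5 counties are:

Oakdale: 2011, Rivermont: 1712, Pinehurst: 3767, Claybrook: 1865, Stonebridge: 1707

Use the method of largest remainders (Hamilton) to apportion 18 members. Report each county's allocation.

Oakdale: 3, Rivermont: 3, Pinehurst: 6, Claybrook: 3, Stonebridge: 3

Standard divisor: 11062 ÷ 18 ≈ 614.556.
Standard quotas: Oakdale 3.272, Rivermont 2.786, Pinehurst 6.130, Claybrook 3.035, Stonebridge 2.778.
Lower quotas: Oakdale 3, Rivermont 2, Pinehurst 6, Claybrook 3, Stonebridge 2 (sum 16, leaving 2 seats).
Remainders in descending order: Rivermont 0.786, Stonebridge 0.778, Oakdale 0.272, Pinehurst 0.130, Claybrook 0.035.
Largest remainders: Rivermont, Stonebridge receive the extra seats.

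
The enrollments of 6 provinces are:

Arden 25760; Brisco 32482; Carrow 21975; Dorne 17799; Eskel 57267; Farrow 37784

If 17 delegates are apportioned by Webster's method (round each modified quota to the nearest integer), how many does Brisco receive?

3

Standard divisor 193067/17 ≈ 11356.882; standard quotas: Arden 2.268, Brisco 2.860, Carrow 1.935, Dorne 1.567, Eskel 5.042, Farrow 3.327.
Rounding to the nearest integer gives Arden 2, Brisco 3, Carrow 2, Dorne 2, Eskel 5, Farrow 3 — total 17, matching the house size, so no adjustment is needed.
Brisco receives 3.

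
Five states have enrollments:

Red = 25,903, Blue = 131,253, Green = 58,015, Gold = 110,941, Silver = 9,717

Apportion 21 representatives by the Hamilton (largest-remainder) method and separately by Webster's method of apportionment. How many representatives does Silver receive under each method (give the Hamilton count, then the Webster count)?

Hamilton: Red 2, Blue 8, Green 4, Gold 7, Silver 0.
Webster: Red 2, Blue 8, Green 3, Gold 7, Silver 1.
Silver gets 0 under Hamilton and 1 under Webster.

0 and 1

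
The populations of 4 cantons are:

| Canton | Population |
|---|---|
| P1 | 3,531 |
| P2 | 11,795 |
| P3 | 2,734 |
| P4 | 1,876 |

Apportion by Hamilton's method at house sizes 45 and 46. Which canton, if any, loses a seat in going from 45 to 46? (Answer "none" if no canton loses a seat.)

At 45 seats: P1 8, P2 27, P3 6, P4 4.
At 46 seats: P1 8, P2 27, P3 6, P4 5.
No canton's allocation decreased.

none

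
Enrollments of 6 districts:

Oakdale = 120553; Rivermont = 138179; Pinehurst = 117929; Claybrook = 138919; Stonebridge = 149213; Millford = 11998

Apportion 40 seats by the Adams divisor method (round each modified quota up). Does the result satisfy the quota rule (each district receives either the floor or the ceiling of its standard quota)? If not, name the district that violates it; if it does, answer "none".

none

Standard quotas: Oakdale 7.125, Rivermont 8.167, Pinehurst 6.970, Claybrook 8.210, Stonebridge 8.819, Millford 0.709.
Adams allocation: Oakdale 7, Rivermont 8, Pinehurst 7, Claybrook 8, Stonebridge 9, Millford 1.
Every allocation lies between the lower and upper quota.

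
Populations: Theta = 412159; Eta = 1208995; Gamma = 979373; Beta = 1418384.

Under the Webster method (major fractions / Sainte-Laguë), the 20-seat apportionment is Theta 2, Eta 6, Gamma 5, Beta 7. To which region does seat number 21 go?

Beta

Priority for the next seat is population ÷ (current seats + 0.5).
Priorities: Theta 164863.600, Eta 185999.231, Gamma 178067.818, Beta 189117.867.
Highest priority: Beta.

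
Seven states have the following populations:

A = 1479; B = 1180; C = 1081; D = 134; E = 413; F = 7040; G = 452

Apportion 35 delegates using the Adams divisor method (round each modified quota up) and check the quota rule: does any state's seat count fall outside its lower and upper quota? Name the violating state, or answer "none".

F

Standard quotas: A 4.395, B 3.506, C 3.212, D 0.398, E 1.227, F 20.919, G 1.343.
Adams allocation: A 4, B 4, C 3, D 1, E 2, F 19, G 2.
F has quota 20.919 (lower 20, upper 21) but receives 19 — outside the quota interval.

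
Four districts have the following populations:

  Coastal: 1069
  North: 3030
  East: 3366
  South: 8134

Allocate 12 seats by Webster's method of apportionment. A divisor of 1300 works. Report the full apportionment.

With modified divisor 1300: modified quotas Coastal 0.822, North 2.331, East 2.589, South 6.257.
Rounding to the nearest integer: Coastal 1, North 2, East 3, South 6 (total 12).

Coastal 1, North 2, East 3, South 6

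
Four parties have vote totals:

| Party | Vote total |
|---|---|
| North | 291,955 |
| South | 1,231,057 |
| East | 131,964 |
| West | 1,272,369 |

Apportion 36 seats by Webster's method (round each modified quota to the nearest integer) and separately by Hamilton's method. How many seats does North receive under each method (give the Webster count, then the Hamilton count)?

Webster: North 4, South 15, East 2, West 15.
Hamilton: North 3, South 15, East 2, West 16.
North gets 4 under Webster and 3 under Hamilton.

4 and 3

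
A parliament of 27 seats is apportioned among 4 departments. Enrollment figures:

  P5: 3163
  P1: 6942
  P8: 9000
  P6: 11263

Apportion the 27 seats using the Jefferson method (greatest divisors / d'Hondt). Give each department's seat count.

P5=3, P1=6, P8=8, P6=10

Standard divisor 30368/27 ≈ 1124.741; standard quotas: P5 2.812, P1 6.172, P8 8.002, P6 10.014.
Rounding down gives 2, 6, 8, 10 = 26 seats, so the divisor must be adjusted.
With modified divisor 1040: modified quotas P5 3.041, P1 6.675, P8 8.654, P6 10.830.
Rounding down: P5 3, P1 6, P8 8, P6 10 (total 27).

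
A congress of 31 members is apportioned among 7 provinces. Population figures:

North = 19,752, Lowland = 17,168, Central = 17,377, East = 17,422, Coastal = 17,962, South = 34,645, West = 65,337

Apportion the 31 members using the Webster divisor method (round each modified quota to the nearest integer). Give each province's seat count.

North 3, Lowland 3, Central 3, East 3, Coastal 3, South 6, West 10

Standard divisor 189663/31 ≈ 6118.161; standard quotas: North 3.228, Lowland 2.806, Central 2.840, East 2.848, Coastal 2.936, South 5.663, West 10.679.
Rounding to the nearest integer gives 3, 3, 3, 3, 3, 6, 11 = 32 seats, so the divisor must be adjusted.
With modified divisor 6260: modified quotas North 3.155, Lowland 2.742, Central 2.776, East 2.783, Coastal 2.869, South 5.534, West 10.437.
Rounding to the nearest integer: North 3, Lowland 3, Central 3, East 3, Coastal 3, South 6, West 10 (total 31).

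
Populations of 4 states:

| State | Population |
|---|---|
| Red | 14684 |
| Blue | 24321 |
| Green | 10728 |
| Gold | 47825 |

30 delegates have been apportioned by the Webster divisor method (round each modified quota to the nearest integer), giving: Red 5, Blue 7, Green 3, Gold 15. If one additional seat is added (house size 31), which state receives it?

Priority for the next seat is population ÷ (current seats + 0.5).
Priorities: Red 2669.818, Blue 3242.800, Green 3065.143, Gold 3085.484.
Highest priority: Blue.

Blue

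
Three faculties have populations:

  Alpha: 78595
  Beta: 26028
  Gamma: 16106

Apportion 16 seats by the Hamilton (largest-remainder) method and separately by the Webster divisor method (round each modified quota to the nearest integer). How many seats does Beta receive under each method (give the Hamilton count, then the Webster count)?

4 and 3

Hamilton: Alpha 10, Beta 4, Gamma 2.
Webster: Alpha 11, Beta 3, Gamma 2.
Beta gets 4 under Hamilton and 3 under Webster.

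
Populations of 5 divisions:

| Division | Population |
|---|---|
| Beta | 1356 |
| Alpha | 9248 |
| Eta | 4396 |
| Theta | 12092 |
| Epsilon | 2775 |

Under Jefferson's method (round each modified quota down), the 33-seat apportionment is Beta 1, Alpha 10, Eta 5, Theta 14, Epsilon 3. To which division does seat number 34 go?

Priority for the next seat is population ÷ (current seats + 1).
Priorities: Beta 678.000, Alpha 840.727, Eta 732.667, Theta 806.133, Epsilon 693.750.
Highest priority: Alpha.

Alpha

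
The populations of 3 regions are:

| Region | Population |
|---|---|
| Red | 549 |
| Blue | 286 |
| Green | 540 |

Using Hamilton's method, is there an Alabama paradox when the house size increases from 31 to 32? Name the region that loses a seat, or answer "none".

none

At 31 seats: Red 12, Blue 7, Green 12.
At 32 seats: Red 13, Blue 7, Green 12.
No region's allocation decreased.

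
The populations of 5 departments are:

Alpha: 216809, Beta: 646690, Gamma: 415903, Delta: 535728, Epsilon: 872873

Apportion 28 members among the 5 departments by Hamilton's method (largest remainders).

Alpha: 2; Beta: 7; Gamma: 4; Delta: 6; Epsilon: 9

Standard divisor: 2688003 ÷ 28 ≈ 96000.107.
Standard quotas: Alpha 2.2584, Beta 6.7363, Gamma 4.3323, Delta 5.5805, Epsilon 9.0924.
Lower quotas: Alpha 2, Beta 6, Gamma 4, Delta 5, Epsilon 9 (sum 26, leaving 2 seats).
Remainders in descending order: Beta 0.7363, Delta 0.5805, Gamma 0.3323, Alpha 0.2584, Epsilon 0.0924.
Largest remainders: Beta, Delta receive the extra seats.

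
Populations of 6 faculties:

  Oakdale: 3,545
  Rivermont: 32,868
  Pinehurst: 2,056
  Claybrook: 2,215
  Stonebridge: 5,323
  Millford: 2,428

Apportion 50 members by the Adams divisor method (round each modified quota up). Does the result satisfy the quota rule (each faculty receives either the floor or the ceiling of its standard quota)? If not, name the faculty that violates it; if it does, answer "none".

Rivermont

Standard quotas: Oakdale 3.660, Rivermont 33.930, Pinehurst 2.122, Claybrook 2.287, Stonebridge 5.495, Millford 2.506.
Adams allocation: Oakdale 4, Rivermont 32, Pinehurst 2, Claybrook 3, Stonebridge 6, Millford 3.
Rivermont has quota 33.930 (lower 33, upper 34) but receives 32 — outside the quota interval.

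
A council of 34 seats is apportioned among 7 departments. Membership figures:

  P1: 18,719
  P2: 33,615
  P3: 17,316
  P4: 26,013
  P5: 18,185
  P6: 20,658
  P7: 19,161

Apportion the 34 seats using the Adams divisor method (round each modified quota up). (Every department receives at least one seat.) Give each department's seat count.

Standard divisor 153667/34 ≈ 4519.618; standard quotas: P1 4.142, P2 7.438, P3 3.831, P4 5.756, P5 4.024, P6 4.571, P7 4.240.
Rounding up gives 5, 8, 4, 6, 5, 5, 5 = 38 seats, so the divisor must be adjusted.
With modified divisor 5000: modified quotas P1 3.744, P2 6.723, P3 3.463, P4 5.203, P5 3.637, P6 4.132, P7 3.832.
Rounding up: P1 4, P2 7, P3 4, P4 6, P5 4, P6 5, P7 4 (total 34).

P1=4, P2=7, P3=4, P4=6, P5=4, P6=5, P7=4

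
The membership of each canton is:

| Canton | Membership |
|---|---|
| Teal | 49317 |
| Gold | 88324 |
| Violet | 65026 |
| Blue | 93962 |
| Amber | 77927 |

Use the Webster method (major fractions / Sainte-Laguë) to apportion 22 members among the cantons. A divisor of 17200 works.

Teal=3; Gold=5; Violet=4; Blue=5; Amber=5

With modified divisor 17200: modified quotas Teal 2.867, Gold 5.135, Violet 3.781, Blue 5.463, Amber 4.531.
Rounding to the nearest integer: Teal 3, Gold 5, Violet 4, Blue 5, Amber 5 (total 22).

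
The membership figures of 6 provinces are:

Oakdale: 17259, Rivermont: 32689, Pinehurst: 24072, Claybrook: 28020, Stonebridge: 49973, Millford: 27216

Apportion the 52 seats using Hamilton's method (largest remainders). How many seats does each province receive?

Oakdale: 5; Rivermont: 9; Pinehurst: 7; Claybrook: 8; Stonebridge: 15; Millford: 8

The standard divisor is 179229/52 ≈ 3446.712.
Standard quotas: Oakdale 5.0074, Rivermont 9.4841, Pinehurst 6.9840, Claybrook 8.1295, Stonebridge 14.4987, Millford 7.8962.
Lower quotas: Oakdale 5, Rivermont 9, Pinehurst 6, Claybrook 8, Stonebridge 14, Millford 7 (sum 49, leaving 3 seats).
Remainders in descending order: Pinehurst 0.9840, Millford 0.8962, Stonebridge 0.4987, Rivermont 0.4841, Claybrook 0.1295, Oakdale 0.0074.
The surplus seats go to Pinehurst, Millford, Stonebridge.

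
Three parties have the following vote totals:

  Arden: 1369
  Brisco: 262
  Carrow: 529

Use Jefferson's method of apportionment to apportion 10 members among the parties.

Standard divisor 2160/10 ≈ 216; standard quotas: Arden 6.338, Brisco 1.213, Carrow 2.449.
Rounding down gives 6, 1, 2 = 9 seats, so the divisor must be adjusted.
With modified divisor 190: modified quotas Arden 7.205, Brisco 1.379, Carrow 2.784.
Rounding down: Arden 7, Brisco 1, Carrow 2 (total 10).

Arden: 7; Brisco: 1; Carrow: 2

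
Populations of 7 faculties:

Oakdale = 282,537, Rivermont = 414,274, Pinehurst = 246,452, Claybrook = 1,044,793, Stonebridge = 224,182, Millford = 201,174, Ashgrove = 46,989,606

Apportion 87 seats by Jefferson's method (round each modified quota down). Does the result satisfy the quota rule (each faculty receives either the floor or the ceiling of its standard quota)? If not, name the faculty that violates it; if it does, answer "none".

Standard quotas: Oakdale 0.498, Rivermont 0.730, Pinehurst 0.434, Claybrook 1.840, Stonebridge 0.395, Millford 0.354, Ashgrove 82.750.
Jefferson allocation: Oakdale 0, Rivermont 0, Pinehurst 0, Claybrook 1, Stonebridge 0, Millford 0, Ashgrove 86.
Ashgrove has quota 82.750 (lower 82, upper 83) but receives 86 — outside the quota interval.

Ashgrove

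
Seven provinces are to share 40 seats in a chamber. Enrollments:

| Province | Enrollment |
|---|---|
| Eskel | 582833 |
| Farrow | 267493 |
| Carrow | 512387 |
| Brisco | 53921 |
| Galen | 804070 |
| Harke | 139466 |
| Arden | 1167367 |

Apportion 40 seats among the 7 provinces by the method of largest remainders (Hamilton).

Eskel 7; Farrow 3; Carrow 6; Brisco 1; Galen 9; Harke 1; Arden 13

Standard divisor: 3527537 ÷ 40 ≈ 88188.425.
Standard quotas: Eskel 6.6090, Farrow 3.0332, Carrow 5.8101, Brisco 0.6114, Galen 9.1176, Harke 1.5815, Arden 13.2372.
Lower quotas: Eskel 6, Farrow 3, Carrow 5, Brisco 0, Galen 9, Harke 1, Arden 13 (sum 37, leaving 3 seats).
Remainders in descending order: Carrow 0.8101, Brisco 0.6114, Eskel 0.6090, Harke 0.5815, Arden 0.2372, Galen 0.1176, Farrow 0.0332.
The surplus seats go to Carrow, Brisco, Eskel.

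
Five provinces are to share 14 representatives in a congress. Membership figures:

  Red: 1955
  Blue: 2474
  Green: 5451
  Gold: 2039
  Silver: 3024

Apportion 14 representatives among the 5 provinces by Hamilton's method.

Standard divisor: 14943 ÷ 14 ≈ 1067.357.
Standard quotas: Red 1.8316, Blue 2.3179, Green 5.1070, Gold 1.9103, Silver 2.8332.
Lower quotas: Red 1, Blue 2, Green 5, Gold 1, Silver 2 (sum 11, leaving 3 seats).
Remainders in descending order: Gold 0.9103, Silver 0.8332, Red 0.8316, Blue 0.3179, Green 0.1070.
The surplus seats go to Gold, Silver, Red.

Red: 2, Blue: 2, Green: 5, Gold: 2, Silver: 3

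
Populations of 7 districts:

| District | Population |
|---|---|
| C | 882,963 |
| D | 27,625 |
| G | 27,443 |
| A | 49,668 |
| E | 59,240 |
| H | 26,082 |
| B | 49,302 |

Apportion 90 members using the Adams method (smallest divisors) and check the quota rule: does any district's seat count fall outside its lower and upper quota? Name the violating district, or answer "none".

C

Standard quotas: C 70.806, D 2.215, G 2.201, A 3.983, E 4.751, H 2.092, B 3.954.
Adams allocation: C 68, D 3, G 3, A 4, E 5, H 3, B 4.
C has quota 70.806 (lower 70, upper 71) but receives 68 — outside the quota interval.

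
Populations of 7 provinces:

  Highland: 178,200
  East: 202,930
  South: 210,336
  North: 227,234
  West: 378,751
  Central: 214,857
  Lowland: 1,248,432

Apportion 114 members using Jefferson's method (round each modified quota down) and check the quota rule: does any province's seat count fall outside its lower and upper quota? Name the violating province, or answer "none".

Lowland

Standard quotas: Highland 7.635, East 8.695, South 9.012, North 9.736, West 16.228, Central 9.206, Lowland 53.489.
Jefferson allocation: Highland 7, East 8, South 9, North 10, West 16, Central 9, Lowland 55.
Lowland has quota 53.489 (lower 53, upper 54) but receives 55 — outside the quota interval.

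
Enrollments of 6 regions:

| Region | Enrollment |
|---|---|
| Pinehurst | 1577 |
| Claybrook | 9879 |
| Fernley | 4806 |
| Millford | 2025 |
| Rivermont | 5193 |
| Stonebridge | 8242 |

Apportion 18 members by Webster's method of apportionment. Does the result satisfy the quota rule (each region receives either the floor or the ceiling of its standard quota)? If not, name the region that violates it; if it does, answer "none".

none

Standard quotas: Pinehurst 0.895, Claybrook 5.606, Fernley 2.727, Millford 1.149, Rivermont 2.947, Stonebridge 4.677.
Webster allocation: Pinehurst 1, Claybrook 5, Fernley 3, Millford 1, Rivermont 3, Stonebridge 5.
Every allocation lies between the lower and upper quota.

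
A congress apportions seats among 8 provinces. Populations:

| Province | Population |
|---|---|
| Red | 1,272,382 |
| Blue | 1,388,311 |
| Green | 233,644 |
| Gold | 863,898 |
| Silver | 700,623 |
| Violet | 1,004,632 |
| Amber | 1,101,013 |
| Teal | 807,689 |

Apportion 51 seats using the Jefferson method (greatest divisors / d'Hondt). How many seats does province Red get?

Standard divisor 7372192/51 ≈ 144552.784; standard quotas: Red 8.802, Blue 9.604, Green 1.616, Gold 5.976, Silver 4.847, Violet 6.950, Amber 7.617, Teal 5.588.
Rounding down gives 8, 9, 1, 5, 4, 6, 7, 5 = 45 seats, so the divisor must be adjusted.
With modified divisor 136100: modified quotas Red 9.349, Blue 10.201, Green 1.717, Gold 6.348, Silver 5.148, Violet 7.382, Amber 8.090, Teal 5.935.
Rounding down: Red 9, Blue 10, Green 1, Gold 6, Silver 5, Violet 7, Amber 8, Teal 5 (total 51).
Red receives 9.

9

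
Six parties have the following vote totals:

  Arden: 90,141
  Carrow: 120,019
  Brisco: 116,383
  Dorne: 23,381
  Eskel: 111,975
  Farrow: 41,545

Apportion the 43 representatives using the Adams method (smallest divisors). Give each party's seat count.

Arden: 8, Carrow: 10, Brisco: 10, Dorne: 2, Eskel: 9, Farrow: 4

Standard divisor 503444/43 ≈ 11708; standard quotas: Arden 7.699, Carrow 10.251, Brisco 9.940, Dorne 1.997, Eskel 9.564, Farrow 3.548.
Rounding up gives 8, 11, 10, 2, 10, 4 = 45 seats, so the divisor must be adjusted.
With modified divisor 12700: modified quotas Arden 7.098, Carrow 9.450, Brisco 9.164, Dorne 1.841, Eskel 8.817, Farrow 3.271.
Rounding up: Arden 8, Carrow 10, Brisco 10, Dorne 2, Eskel 9, Farrow 4 (total 43).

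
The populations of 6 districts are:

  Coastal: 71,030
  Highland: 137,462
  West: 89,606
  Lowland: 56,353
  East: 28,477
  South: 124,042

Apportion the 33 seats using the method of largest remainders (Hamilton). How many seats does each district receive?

Standard divisor: 506970 ÷ 33 ≈ 15362.727.
Standard quotas: Coastal 4.6235, Highland 8.9478, West 5.8327, Lowland 3.6682, East 1.8536, South 8.0742.
Lower quotas: Coastal 4, Highland 8, West 5, Lowland 3, East 1, South 8 (sum 29, leaving 4 seats).
Remainders in descending order: Highland 0.9478, East 0.8536, West 0.8327, Lowland 0.6682, Coastal 0.6235, South 0.0742.
The surplus seats go to Highland, East, West, Lowland.

Coastal=4; Highland=9; West=6; Lowland=4; East=2; South=8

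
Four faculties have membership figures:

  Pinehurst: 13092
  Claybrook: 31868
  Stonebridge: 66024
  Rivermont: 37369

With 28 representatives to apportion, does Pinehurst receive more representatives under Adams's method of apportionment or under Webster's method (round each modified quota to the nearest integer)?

Adams

Adams: Pinehurst 3, Claybrook 6, Stonebridge 12, Rivermont 7.
Webster: Pinehurst 2, Claybrook 6, Stonebridge 13, Rivermont 7.
Pinehurst gets 3 under Adams and 2 under Webster.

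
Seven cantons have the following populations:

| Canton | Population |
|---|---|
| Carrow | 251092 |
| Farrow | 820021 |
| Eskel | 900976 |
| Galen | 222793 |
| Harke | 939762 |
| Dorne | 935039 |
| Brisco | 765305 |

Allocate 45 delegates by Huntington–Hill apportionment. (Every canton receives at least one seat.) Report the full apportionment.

With divisor 107880: modified quotas Carrow 2.328, Farrow 7.601, Eskel 8.352, Galen 2.065, Harke 8.711, Dorne 8.667, Brisco 7.094.
Geometric-mean thresholds: Carrow √(2·3)=2.449, Farrow √(7·8)=7.483, Eskel √(8·9)=8.485, Galen √(2·3)=2.449, Harke √(8·9)=8.485, Dorne √(8·9)=8.485, Brisco √(7·8)=7.483.
Each quota rounded against its threshold gives Carrow 2, Farrow 8, Eskel 8, Galen 2, Harke 9, Dorne 9, Brisco 7 (total 45).

Carrow=2; Farrow=8; Eskel=8; Galen=2; Harke=9; Dorne=9; Brisco=7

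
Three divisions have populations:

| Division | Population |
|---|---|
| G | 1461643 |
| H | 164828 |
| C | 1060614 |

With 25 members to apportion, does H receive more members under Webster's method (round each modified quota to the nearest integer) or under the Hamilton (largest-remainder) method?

Webster

Webster: G 13, H 2, C 10.
Hamilton: G 14, H 1, C 10.
H gets 2 under Webster and 1 under Hamilton.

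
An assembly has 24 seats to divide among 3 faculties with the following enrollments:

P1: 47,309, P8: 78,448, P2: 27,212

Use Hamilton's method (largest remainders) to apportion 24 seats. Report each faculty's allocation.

P1 8, P8 12, P2 4

Standard divisor: 152969 ÷ 24 ≈ 6373.708.
Standard quotas: P1 7.4225, P8 12.3081, P2 4.2694.
Lower quotas: P1 7, P8 12, P2 4 (sum 23, leaving 1 seat).
Remainders in descending order: P1 0.4225, P8 0.3081, P2 0.2694.
The surplus seat goes to P1.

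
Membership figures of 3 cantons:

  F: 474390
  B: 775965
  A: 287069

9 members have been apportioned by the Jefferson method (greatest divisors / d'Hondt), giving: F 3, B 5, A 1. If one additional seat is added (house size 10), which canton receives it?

Priority for the next seat is population ÷ (current seats + 1).
Priorities: F 118597.500, B 129327.500, A 143534.500.
Highest priority: A.

A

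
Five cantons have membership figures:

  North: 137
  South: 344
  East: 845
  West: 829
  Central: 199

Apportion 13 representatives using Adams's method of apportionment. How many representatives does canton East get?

5

Standard divisor 2354/13 ≈ 181.077; standard quotas: North 0.757, South 1.900, East 4.667, West 4.578, Central 1.099.
Rounding up gives 1, 2, 5, 5, 2 = 15 seats, so the divisor must be adjusted.
With modified divisor 210: modified quotas North 0.652, South 1.638, East 4.024, West 3.948, Central 0.948.
Rounding up: North 1, South 2, East 5, West 4, Central 1 (total 13).
East receives 5.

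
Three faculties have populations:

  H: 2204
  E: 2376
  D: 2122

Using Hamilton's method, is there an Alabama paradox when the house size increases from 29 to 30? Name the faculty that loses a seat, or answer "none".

none

At 29 seats: H 10, E 10, D 9.
At 30 seats: H 10, E 11, D 9.
No faculty's allocation decreased.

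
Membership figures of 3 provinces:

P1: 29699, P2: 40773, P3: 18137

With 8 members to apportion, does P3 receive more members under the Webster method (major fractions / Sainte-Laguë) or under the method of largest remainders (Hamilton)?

Webster: P1 3, P2 3, P3 2.
Hamilton: P1 3, P2 4, P3 1.
P3 gets 2 under Webster and 1 under Hamilton.

Webster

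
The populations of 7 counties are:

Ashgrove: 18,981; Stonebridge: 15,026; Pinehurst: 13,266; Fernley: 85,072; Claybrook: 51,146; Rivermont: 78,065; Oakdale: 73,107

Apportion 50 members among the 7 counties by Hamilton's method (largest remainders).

Ashgrove: 3; Stonebridge: 2; Pinehurst: 2; Fernley: 13; Claybrook: 7; Rivermont: 12; Oakdale: 11

Total 334663; standard divisor 334663/50 ≈ 6693.26.
Standard quotas: Ashgrove 2.8358, Stonebridge 2.2449, Pinehurst 1.9820, Fernley 12.7101, Claybrook 7.6414, Rivermont 11.6632, Oakdale 10.9225.
Lower quotas: Ashgrove 2, Stonebridge 2, Pinehurst 1, Fernley 12, Claybrook 7, Rivermont 11, Oakdale 10 (sum 45, leaving 5 seats).
Remainders in descending order: Pinehurst 0.9820, Oakdale 0.9225, Ashgrove 0.8358, Fernley 0.7101, Rivermont 0.6632, Claybrook 0.6414, Stonebridge 0.2449.
Largest remainders: Pinehurst, Oakdale, Ashgrove, Fernley, Rivermont receive the extra seats.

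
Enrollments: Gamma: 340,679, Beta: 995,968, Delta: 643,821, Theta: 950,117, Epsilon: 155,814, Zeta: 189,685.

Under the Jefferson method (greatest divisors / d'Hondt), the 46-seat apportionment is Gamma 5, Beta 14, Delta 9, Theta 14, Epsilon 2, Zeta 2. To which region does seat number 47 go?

Priority for the next seat is population ÷ (current seats + 1).
Priorities: Gamma 56779.833, Beta 66397.867, Delta 64382.100, Theta 63341.133, Epsilon 51938.000, Zeta 63228.333.
Highest priority: Beta.

Beta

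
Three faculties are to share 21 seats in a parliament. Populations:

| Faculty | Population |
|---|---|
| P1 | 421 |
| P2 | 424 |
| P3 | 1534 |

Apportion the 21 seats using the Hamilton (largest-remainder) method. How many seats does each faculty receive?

Total 2379; standard divisor 2379/21 ≈ 113.286.
Standard quotas: P1 3.716, P2 3.743, P3 13.541.
Lower quotas: P1 3, P2 3, P3 13 (sum 19, leaving 2 seats).
Remainders in descending order: P2 0.743, P1 0.716, P3 0.541.
Largest remainders: P2, P1 receive the extra seats.

P1 4, P2 4, P3 13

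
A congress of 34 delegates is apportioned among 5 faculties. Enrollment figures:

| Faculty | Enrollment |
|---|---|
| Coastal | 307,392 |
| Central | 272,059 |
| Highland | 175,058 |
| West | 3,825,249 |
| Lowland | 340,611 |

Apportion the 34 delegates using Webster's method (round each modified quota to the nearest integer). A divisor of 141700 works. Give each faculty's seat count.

Coastal: 2, Central: 2, Highland: 1, West: 27, Lowland: 2

With modified divisor 141700: modified quotas Coastal 2.169, Central 1.920, Highland 1.235, West 26.995, Lowland 2.404.
Rounding to the nearest integer: Coastal 2, Central 2, Highland 1, West 27, Lowland 2 (total 34).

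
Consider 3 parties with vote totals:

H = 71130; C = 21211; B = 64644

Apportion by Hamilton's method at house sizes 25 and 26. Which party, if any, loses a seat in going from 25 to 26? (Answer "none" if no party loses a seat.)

At 25 seats: H 11, C 4, B 10.
At 26 seats: H 12, C 3, B 11.
C drops from 4 to 3.

C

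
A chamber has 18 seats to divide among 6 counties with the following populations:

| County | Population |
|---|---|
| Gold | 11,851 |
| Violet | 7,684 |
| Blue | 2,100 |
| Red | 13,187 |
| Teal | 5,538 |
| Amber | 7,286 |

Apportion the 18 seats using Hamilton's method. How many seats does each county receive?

Total 47646; standard divisor 47646/18 = 2647.
Standard quotas: Gold 4.4771, Violet 2.9029, Blue 0.7934, Red 4.9819, Teal 2.0922, Amber 2.7526.
Lower quotas: Gold 4, Violet 2, Blue 0, Red 4, Teal 2, Amber 2 (sum 14, leaving 4 seats).
Remainders in descending order: Red 0.9819, Violet 0.9029, Blue 0.7934, Amber 0.7526, Gold 0.4771, Teal 0.0922.
The surplus seats go to Red, Violet, Blue, Amber.

Gold 4, Violet 3, Blue 1, Red 5, Teal 2, Amber 3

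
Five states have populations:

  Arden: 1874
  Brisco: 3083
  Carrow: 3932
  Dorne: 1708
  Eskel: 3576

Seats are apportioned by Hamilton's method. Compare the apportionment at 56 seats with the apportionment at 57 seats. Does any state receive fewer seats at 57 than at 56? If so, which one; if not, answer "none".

At 56 seats: Arden 7, Brisco 12, Carrow 16, Dorne 7, Eskel 14.
At 57 seats: Arden 8, Brisco 12, Carrow 16, Dorne 7, Eskel 14.
No state's allocation decreased.

none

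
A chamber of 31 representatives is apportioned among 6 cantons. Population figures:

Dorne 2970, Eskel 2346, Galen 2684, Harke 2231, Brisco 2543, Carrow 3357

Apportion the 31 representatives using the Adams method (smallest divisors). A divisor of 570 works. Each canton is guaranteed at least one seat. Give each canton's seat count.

Dorne 6, Eskel 5, Galen 5, Harke 4, Brisco 5, Carrow 6

With modified divisor 570: modified quotas Dorne 5.211, Eskel 4.116, Galen 4.709, Harke 3.914, Brisco 4.461, Carrow 5.889.
Rounding up: Dorne 6, Eskel 5, Galen 5, Harke 4, Brisco 5, Carrow 6 (total 31).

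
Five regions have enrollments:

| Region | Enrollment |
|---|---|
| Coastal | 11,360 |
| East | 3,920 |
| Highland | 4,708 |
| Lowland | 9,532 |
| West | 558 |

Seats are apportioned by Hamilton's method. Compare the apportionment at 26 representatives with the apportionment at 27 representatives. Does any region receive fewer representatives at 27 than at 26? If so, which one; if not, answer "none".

West

At 26 seats: Coastal 10, East 3, Highland 4, Lowland 8, West 1.
At 27 seats: Coastal 10, East 4, Highland 4, Lowland 9, West 0.
West drops from 1 to 0.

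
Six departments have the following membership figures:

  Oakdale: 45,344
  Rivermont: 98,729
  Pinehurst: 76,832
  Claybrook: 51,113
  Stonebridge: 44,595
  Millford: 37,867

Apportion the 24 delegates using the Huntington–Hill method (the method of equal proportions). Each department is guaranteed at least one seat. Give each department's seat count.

With divisor 14995: modified quotas Oakdale 3.024, Rivermont 6.584, Pinehurst 5.124, Claybrook 3.409, Stonebridge 2.974, Millford 2.525.
Geometric-mean thresholds: Oakdale √(3·4)=3.464, Rivermont √(6·7)=6.481, Pinehurst √(5·6)=5.477, Claybrook √(3·4)=3.464, Stonebridge √(2·3)=2.449, Millford √(2·3)=2.449.
Each quota rounded against its threshold gives Oakdale 3, Rivermont 7, Pinehurst 5, Claybrook 3, Stonebridge 3, Millford 3 (total 24).

Oakdale: 3, Rivermont: 7, Pinehurst: 5, Claybrook: 3, Stonebridge: 3, Millford: 3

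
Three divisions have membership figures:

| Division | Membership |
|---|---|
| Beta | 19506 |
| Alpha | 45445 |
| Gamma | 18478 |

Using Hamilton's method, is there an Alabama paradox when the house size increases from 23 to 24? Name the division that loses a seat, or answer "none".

none

At 23 seats: Beta 5, Alpha 13, Gamma 5.
At 24 seats: Beta 6, Alpha 13, Gamma 5.
No division's allocation decreased.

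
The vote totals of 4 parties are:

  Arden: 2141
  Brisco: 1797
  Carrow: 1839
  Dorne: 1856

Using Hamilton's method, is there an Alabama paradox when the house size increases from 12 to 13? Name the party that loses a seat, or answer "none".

none

At 12 seats: Arden 3, Brisco 3, Carrow 3, Dorne 3.
At 13 seats: Arden 4, Brisco 3, Carrow 3, Dorne 3.
No party's allocation decreased.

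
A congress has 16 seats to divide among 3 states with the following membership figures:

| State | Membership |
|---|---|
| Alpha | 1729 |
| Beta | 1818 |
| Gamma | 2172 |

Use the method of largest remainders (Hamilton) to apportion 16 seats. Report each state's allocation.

Alpha 5, Beta 5, Gamma 6

The standard divisor is 5719/16 ≈ 357.438.
Standard quotas: Alpha 4.837, Beta 5.086, Gamma 6.077.
Lower quotas: Alpha 4, Beta 5, Gamma 6 (sum 15, leaving 1 seat).
Remainders in descending order: Alpha 0.837, Beta 0.086, Gamma 0.077.
The surplus seat goes to Alpha.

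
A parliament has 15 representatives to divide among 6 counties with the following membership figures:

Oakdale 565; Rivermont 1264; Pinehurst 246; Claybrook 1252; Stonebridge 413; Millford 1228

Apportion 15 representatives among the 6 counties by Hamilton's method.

Oakdale 1, Rivermont 4, Pinehurst 1, Claybrook 4, Stonebridge 1, Millford 4

The standard divisor is 4968/15 ≈ 331.2.
Standard quotas: Oakdale 1.706, Rivermont 3.816, Pinehurst 0.743, Claybrook 3.780, Stonebridge 1.247, Millford 3.708.
Lower quotas: Oakdale 1, Rivermont 3, Pinehurst 0, Claybrook 3, Stonebridge 1, Millford 3 (sum 11, leaving 4 seats).
Remainders in descending order: Rivermont 0.816, Claybrook 0.780, Pinehurst 0.743, Millford 0.708, Oakdale 0.706, Stonebridge 0.247.
The surplus seats go to Rivermont, Claybrook, Pinehurst, Millford.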